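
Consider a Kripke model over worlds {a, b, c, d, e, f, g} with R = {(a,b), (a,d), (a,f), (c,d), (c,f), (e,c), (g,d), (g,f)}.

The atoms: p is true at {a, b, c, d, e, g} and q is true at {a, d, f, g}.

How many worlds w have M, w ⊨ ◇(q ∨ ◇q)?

4

a: successors {b, d, f}; q ∨ ◇q there: b:F, d:T, f:T. ✓
b: no successors, so ◇(q ∨ ◇q) fails. ✗
c: successors {d, f}; q ∨ ◇q there: d:T, f:T. ✓
d: no successors, so ◇(q ∨ ◇q) fails. ✗
e: successors {c}; q ∨ ◇q there: c:T. ✓
f: no successors, so ◇(q ∨ ◇q) fails. ✗
g: successors {d, f}; q ∨ ◇q there: d:T, f:T. ✓
Satisfying worlds: {a, c, e, g}.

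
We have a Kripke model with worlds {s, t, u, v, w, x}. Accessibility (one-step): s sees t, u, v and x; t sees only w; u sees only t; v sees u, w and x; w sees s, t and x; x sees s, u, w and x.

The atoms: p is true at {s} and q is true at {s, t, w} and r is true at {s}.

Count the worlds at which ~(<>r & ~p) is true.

4

s: <>r & ~p is F. ✓
t: <>r & ~p is F. ✓
u: <>r & ~p is F. ✓
v: <>r & ~p is F. ✓
w: <>r & ~p is T. ✗
x: <>r & ~p is T. ✗
Satisfying worlds: {s, t, u, v}.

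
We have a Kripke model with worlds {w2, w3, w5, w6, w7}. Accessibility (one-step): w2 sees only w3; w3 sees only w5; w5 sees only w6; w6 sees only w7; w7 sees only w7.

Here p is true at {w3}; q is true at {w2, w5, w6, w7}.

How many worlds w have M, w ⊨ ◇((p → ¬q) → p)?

1

w2: successors {w3}; (p → ¬q) → p there: w3:T. ✓
w3: successors {w5}; (p → ¬q) → p there: w5:F. ✗
w5: successors {w6}; (p → ¬q) → p there: w6:F. ✗
w6: successors {w7}; (p → ¬q) → p there: w7:F. ✗
w7: successors {w7}; (p → ¬q) → p there: w7:F. ✗
Satisfying worlds: {w2}.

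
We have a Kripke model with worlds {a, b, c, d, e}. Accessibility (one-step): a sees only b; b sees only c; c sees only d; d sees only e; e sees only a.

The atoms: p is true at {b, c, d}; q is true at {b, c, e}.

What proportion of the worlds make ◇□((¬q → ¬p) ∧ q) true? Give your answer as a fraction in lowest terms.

a: successors {b}; □((¬q → ¬p) ∧ q) there: b:T. ✓
b: successors {c}; □((¬q → ¬p) ∧ q) there: c:F. ✗
c: successors {d}; □((¬q → ¬p) ∧ q) there: d:T. ✓
d: successors {e}; □((¬q → ¬p) ∧ q) there: e:F. ✗
e: successors {a}; □((¬q → ¬p) ∧ q) there: a:T. ✓
That's 3 of 5 worlds, so 3/5.

3/5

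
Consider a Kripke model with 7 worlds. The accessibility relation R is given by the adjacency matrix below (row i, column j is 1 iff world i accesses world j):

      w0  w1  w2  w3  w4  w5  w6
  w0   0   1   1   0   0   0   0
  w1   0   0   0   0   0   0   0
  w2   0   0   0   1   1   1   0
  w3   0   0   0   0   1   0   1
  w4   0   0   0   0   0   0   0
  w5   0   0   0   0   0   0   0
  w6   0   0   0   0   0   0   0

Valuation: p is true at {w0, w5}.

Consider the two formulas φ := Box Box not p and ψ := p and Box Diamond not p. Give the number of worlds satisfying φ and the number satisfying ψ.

6 and 1

For Box Box not p:
w0: successors {w1, w2}; Box not p there: w1:T, w2:F. ✗
w1: no successors, so Box Box not p holds vacuously. ✓
w2: successors {w3, w4, w5}; Box not p there: w3:T, w4:T, w5:T. ✓
w3: successors {w4, w6}; Box not p there: w4:T, w6:T. ✓
w4: no successors, so Box Box not p holds vacuously. ✓
w5: no successors, so Box Box not p holds vacuously. ✓
w6: no successors, so Box Box not p holds vacuously. ✓
— 6 worlds.
For p and Box Diamond not p:
w0: p is T, Box Diamond not p is F. ✗
w1: p is F, Box Diamond not p is T. ✗
w2: p is F, Box Diamond not p is F. ✗
w3: p is F, Box Diamond not p is F. ✗
w4: p is F, Box Diamond not p is T. ✗
w5: p is T, Box Diamond not p is T. ✓
w6: p is F, Box Diamond not p is T. ✗
— 1 world.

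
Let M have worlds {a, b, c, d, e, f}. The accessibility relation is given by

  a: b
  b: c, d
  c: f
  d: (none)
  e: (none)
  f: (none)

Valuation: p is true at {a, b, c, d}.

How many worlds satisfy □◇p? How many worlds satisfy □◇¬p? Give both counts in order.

4 and 3

For □◇p:
a: successors {b}; ◇p there: b:T. ✓
b: successors {c, d}; ◇p there: c:F, d:F. ✗
c: successors {f}; ◇p there: f:F. ✗
d: no successors, so □◇p holds vacuously. ✓
e: no successors, so □◇p holds vacuously. ✓
f: no successors, so □◇p holds vacuously. ✓
— 4 worlds.
For □◇¬p:
a: successors {b}; ◇¬p there: b:F. ✗
b: successors {c, d}; ◇¬p there: c:T, d:F. ✗
c: successors {f}; ◇¬p there: f:F. ✗
d: no successors, so □◇¬p holds vacuously. ✓
e: no successors, so □◇¬p holds vacuously. ✓
f: no successors, so □◇¬p holds vacuously. ✓
— 3 worlds.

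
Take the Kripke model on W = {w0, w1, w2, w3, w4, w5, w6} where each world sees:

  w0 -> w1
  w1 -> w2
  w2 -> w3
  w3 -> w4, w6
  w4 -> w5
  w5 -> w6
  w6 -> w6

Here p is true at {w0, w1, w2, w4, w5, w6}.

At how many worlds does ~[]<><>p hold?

1

w0: []<><>p is F. ✓
w1: []<><>p is T. ✗
w2: []<><>p is T. ✗
w3: []<><>p is T. ✗
w4: []<><>p is T. ✗
w5: []<><>p is T. ✗
w6: []<><>p is T. ✗
Satisfying worlds: {w0}.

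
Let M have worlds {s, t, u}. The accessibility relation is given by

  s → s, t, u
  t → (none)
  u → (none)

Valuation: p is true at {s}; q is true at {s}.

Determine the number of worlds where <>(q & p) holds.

1

s: successors {s, t, u}; q & p there: s:T, t:F, u:F. ✓
t: no successors, so <>(q & p) fails. ✗
u: no successors, so <>(q & p) fails. ✗
Satisfying worlds: {s}.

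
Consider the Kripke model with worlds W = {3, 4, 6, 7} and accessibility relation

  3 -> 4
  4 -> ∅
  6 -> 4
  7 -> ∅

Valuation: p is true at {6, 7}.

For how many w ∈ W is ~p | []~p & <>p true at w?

3: ~p is T, []~p & <>p is F. ✓
4: ~p is T, []~p & <>p is F. ✓
6: ~p is F, []~p & <>p is F. ✗
7: ~p is F, []~p & <>p is F. ✗
Satisfying worlds: {3, 4}.

2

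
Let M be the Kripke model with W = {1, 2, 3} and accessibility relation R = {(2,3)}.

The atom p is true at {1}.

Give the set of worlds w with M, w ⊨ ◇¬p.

{2}

1: no successors, so ◇¬p fails. ✗
2: successors {3}; ¬p there: 3:T. ✓
3: no successors, so ◇¬p fails. ✗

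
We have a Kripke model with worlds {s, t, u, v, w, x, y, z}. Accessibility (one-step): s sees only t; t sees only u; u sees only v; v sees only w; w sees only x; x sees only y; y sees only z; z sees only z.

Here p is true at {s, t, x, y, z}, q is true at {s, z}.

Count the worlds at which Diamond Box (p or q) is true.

s: successors {t}; Box (p or q) there: t:F. ✗
t: successors {u}; Box (p or q) there: u:F. ✗
u: successors {v}; Box (p or q) there: v:F. ✗
v: successors {w}; Box (p or q) there: w:T. ✓
w: successors {x}; Box (p or q) there: x:T. ✓
x: successors {y}; Box (p or q) there: y:T. ✓
y: successors {z}; Box (p or q) there: z:T. ✓
z: successors {z}; Box (p or q) there: z:T. ✓
Satisfying worlds: {v, w, x, y, z}.

5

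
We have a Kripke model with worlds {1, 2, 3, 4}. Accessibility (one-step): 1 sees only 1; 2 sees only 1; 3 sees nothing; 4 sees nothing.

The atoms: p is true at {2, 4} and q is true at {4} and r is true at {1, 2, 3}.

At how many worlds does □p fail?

2

1: successors {1}; p there: 1:F. ✗
2: successors {1}; p there: 1:F. ✗
3: no successors, so □p holds vacuously. ✓
4: no successors, so □p holds vacuously. ✓
Satisfying worlds: {3, 4}.
So □p fails at the other 2 worlds.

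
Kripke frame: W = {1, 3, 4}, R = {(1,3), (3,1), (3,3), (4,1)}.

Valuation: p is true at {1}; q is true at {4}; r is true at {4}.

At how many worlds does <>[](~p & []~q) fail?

1

1: successors {3}; [](~p & []~q) there: 3:F. ✗
3: successors {1, 3}; [](~p & []~q) there: 1:T, 3:F. ✓
4: successors {1}; [](~p & []~q) there: 1:T. ✓
Satisfying worlds: {3, 4}.
So <>[](~p & []~q) fails at the other 1 world.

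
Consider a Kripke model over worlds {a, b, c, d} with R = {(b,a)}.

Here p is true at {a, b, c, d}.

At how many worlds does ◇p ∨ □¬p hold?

4

a: ◇p is F, □¬p is T. ✓
b: ◇p is T, □¬p is F. ✓
c: ◇p is F, □¬p is T. ✓
d: ◇p is F, □¬p is T. ✓
Satisfying worlds: {a, b, c, d}.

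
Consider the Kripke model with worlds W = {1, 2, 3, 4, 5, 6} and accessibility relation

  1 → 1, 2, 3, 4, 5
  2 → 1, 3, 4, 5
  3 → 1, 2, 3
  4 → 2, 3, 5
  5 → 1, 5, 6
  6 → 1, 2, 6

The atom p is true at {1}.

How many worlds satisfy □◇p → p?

1: □◇p is F, p is T. ✓
2: □◇p is F, p is F. ✓
3: □◇p is T, p is F. ✗
4: □◇p is T, p is F. ✗
5: □◇p is T, p is F. ✗
6: □◇p is T, p is F. ✗
Satisfying worlds: {1, 2}.

2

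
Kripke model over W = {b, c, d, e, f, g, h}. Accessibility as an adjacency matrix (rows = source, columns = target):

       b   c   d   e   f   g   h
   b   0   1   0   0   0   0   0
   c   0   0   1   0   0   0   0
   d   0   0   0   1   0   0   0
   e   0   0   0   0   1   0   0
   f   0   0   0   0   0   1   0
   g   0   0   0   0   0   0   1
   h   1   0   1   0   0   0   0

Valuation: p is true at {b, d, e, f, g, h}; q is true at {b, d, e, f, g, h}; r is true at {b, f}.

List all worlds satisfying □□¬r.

b: successors {c}; □¬r there: c:T. ✓
c: successors {d}; □¬r there: d:T. ✓
d: successors {e}; □¬r there: e:F. ✗
e: successors {f}; □¬r there: f:T. ✓
f: successors {g}; □¬r there: g:T. ✓
g: successors {h}; □¬r there: h:F. ✗
h: successors {b, d}; □¬r there: b:T, d:T. ✓

{b, c, e, f, h}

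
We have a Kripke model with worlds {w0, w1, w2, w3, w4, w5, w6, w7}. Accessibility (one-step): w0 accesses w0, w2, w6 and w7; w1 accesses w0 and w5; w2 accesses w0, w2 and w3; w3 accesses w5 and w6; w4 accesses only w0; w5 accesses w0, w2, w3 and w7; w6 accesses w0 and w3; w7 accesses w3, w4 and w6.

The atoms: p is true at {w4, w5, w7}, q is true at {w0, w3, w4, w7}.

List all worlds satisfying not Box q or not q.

w0: not Box q is T, not q is F. ✓
w1: not Box q is T, not q is T. ✓
w2: not Box q is T, not q is T. ✓
w3: not Box q is T, not q is F. ✓
w4: not Box q is F, not q is F. ✗
w5: not Box q is T, not q is T. ✓
w6: not Box q is F, not q is T. ✓
w7: not Box q is T, not q is F. ✓

{w0, w1, w2, w3, w5, w6, w7}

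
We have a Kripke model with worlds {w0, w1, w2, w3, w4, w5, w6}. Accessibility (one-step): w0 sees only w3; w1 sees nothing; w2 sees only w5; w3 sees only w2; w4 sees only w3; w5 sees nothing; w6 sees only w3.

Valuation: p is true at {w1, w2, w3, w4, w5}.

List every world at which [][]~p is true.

w0: successors {w3}; []~p there: w3:F. ✗
w1: no successors, so [][]~p holds vacuously. ✓
w2: successors {w5}; []~p there: w5:T. ✓
w3: successors {w2}; []~p there: w2:F. ✗
w4: successors {w3}; []~p there: w3:F. ✗
w5: no successors, so [][]~p holds vacuously. ✓
w6: successors {w3}; []~p there: w3:F. ✗

{w1, w2, w5}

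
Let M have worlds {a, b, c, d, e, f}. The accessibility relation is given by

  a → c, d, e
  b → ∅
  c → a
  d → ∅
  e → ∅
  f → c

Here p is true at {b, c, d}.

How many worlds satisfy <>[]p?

1

a: successors {c, d, e}; []p there: c:F, d:T, e:T. ✓
b: no successors, so <>[]p fails. ✗
c: successors {a}; []p there: a:F. ✗
d: no successors, so <>[]p fails. ✗
e: no successors, so <>[]p fails. ✗
f: successors {c}; []p there: c:F. ✗
Satisfying worlds: {a}.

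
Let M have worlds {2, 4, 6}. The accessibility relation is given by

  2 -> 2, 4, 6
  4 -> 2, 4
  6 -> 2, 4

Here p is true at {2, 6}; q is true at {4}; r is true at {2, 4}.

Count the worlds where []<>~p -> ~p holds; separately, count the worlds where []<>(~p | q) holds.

1 and 3

For []<>~p -> ~p:
2: []<>~p is T, ~p is F. ✗
4: []<>~p is T, ~p is T. ✓
6: []<>~p is T, ~p is F. ✗
— 1 world.
For []<>(~p | q):
2: successors {2, 4, 6}; <>(~p | q) there: 2:T, 4:T, 6:T. ✓
4: successors {2, 4}; <>(~p | q) there: 2:T, 4:T. ✓
6: successors {2, 4}; <>(~p | q) there: 2:T, 4:T. ✓
— 3 worlds.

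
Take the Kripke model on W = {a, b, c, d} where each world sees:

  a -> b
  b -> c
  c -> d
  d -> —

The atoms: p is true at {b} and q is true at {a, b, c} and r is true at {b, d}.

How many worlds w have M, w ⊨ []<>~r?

2

a: successors {b}; <>~r there: b:T. ✓
b: successors {c}; <>~r there: c:F. ✗
c: successors {d}; <>~r there: d:F. ✗
d: no successors, so []<>~r holds vacuously. ✓
Satisfying worlds: {a, d}.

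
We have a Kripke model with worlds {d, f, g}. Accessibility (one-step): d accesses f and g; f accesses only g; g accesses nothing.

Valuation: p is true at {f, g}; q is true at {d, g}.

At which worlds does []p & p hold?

{f, g}

d: []p is T, p is F. ✗
f: []p is T, p is T. ✓
g: []p is T, p is T. ✓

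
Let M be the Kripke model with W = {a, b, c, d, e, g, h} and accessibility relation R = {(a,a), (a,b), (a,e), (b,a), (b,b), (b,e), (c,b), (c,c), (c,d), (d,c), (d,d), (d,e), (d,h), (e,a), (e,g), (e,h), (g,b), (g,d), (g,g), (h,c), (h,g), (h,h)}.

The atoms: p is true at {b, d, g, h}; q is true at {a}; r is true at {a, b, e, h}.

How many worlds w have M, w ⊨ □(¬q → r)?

2

a: successors {a, b, e}; ¬q → r there: a:T, b:T, e:T. ✓
b: successors {a, b, e}; ¬q → r there: a:T, b:T, e:T. ✓
c: successors {b, c, d}; ¬q → r there: b:T, c:F, d:F. ✗
d: successors {c, d, e, h}; ¬q → r there: c:F, d:F, e:T, h:T. ✗
e: successors {a, g, h}; ¬q → r there: a:T, g:F, h:T. ✗
g: successors {b, d, g}; ¬q → r there: b:T, d:F, g:F. ✗
h: successors {c, g, h}; ¬q → r there: c:F, g:F, h:T. ✗
Satisfying worlds: {a, b}.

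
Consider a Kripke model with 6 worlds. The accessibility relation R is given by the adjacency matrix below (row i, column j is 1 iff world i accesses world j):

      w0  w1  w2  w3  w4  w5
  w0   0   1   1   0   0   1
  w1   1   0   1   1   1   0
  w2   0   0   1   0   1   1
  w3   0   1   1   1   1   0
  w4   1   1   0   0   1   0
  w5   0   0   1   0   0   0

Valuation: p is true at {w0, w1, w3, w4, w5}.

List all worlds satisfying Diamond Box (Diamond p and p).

{w1, w2, w3, w4}

w0: successors {w1, w2, w5}; Box (Diamond p and p) there: w1:F, w2:F, w5:F. ✗
w1: successors {w0, w2, w3, w4}; Box (Diamond p and p) there: w0:F, w2:F, w3:F, w4:T. ✓
w2: successors {w2, w4, w5}; Box (Diamond p and p) there: w2:F, w4:T, w5:F. ✓
w3: successors {w1, w2, w3, w4}; Box (Diamond p and p) there: w1:F, w2:F, w3:F, w4:T. ✓
w4: successors {w0, w1, w4}; Box (Diamond p and p) there: w0:F, w1:F, w4:T. ✓
w5: successors {w2}; Box (Diamond p and p) there: w2:F. ✗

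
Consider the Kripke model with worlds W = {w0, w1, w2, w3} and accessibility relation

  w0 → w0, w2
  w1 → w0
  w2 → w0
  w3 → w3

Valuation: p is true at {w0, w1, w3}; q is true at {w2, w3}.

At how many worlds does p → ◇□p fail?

1

w0: p is T, ◇□p is T. ✓
w1: p is T, ◇□p is F. ✗
w2: p is F, ◇□p is F. ✓
w3: p is T, ◇□p is T. ✓
Satisfying worlds: {w0, w2, w3}.
So p → ◇□p fails at the other 1 world.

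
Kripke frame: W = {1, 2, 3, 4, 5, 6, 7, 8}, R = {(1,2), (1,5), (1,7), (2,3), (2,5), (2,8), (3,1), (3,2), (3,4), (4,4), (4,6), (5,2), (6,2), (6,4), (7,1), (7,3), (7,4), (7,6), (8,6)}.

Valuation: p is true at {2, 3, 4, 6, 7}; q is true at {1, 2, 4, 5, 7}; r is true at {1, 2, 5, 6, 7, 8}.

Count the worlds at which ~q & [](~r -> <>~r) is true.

3

1: ~q is F, [](~r -> <>~r) is T. ✗
2: ~q is F, [](~r -> <>~r) is T. ✗
3: ~q is T, [](~r -> <>~r) is T. ✓
4: ~q is F, [](~r -> <>~r) is T. ✗
5: ~q is F, [](~r -> <>~r) is T. ✗
6: ~q is T, [](~r -> <>~r) is T. ✓
7: ~q is F, [](~r -> <>~r) is T. ✗
8: ~q is T, [](~r -> <>~r) is T. ✓
Satisfying worlds: {3, 6, 8}.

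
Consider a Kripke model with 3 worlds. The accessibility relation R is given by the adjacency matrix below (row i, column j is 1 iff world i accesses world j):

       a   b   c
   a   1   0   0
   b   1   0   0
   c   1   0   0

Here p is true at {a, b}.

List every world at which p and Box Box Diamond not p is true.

∅

a: p is T, Box Box Diamond not p is F. ✗
b: p is T, Box Box Diamond not p is F. ✗
c: p is F, Box Box Diamond not p is F. ✗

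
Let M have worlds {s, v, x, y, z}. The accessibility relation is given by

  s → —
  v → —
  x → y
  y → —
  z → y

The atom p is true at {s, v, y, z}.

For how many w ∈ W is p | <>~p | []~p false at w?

s: p | <>~p is T, []~p is T. ✓
v: p | <>~p is T, []~p is T. ✓
x: p | <>~p is F, []~p is F. ✗
y: p | <>~p is T, []~p is T. ✓
z: p | <>~p is T, []~p is F. ✓
Satisfying worlds: {s, v, y, z}.
So p | <>~p | []~p fails at the other 1 world.

1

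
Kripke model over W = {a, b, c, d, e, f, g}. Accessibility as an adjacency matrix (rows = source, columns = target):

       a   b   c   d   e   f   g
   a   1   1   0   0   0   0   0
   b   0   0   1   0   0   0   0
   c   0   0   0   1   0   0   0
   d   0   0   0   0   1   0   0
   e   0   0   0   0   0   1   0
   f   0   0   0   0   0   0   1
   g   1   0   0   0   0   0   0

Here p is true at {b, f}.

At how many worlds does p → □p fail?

a: p is F, □p is F. ✓
b: p is T, □p is F. ✗
c: p is F, □p is F. ✓
d: p is F, □p is F. ✓
e: p is F, □p is T. ✓
f: p is T, □p is F. ✗
g: p is F, □p is F. ✓
Satisfying worlds: {a, c, d, e, g}.
So p → □p fails at the other 2 worlds.

2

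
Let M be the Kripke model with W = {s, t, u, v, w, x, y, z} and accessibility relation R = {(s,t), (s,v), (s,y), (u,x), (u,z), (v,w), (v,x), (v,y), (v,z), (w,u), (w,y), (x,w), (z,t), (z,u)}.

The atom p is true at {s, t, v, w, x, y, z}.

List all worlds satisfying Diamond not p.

s: successors {t, v, y}; not p there: t:F, v:F, y:F. ✗
t: no successors, so Diamond not p fails. ✗
u: successors {x, z}; not p there: x:F, z:F. ✗
v: successors {w, x, y, z}; not p there: w:F, x:F, y:F, z:F. ✗
w: successors {u, y}; not p there: u:T, y:F. ✓
x: successors {w}; not p there: w:F. ✗
y: no successors, so Diamond not p fails. ✗
z: successors {t, u}; not p there: t:F, u:T. ✓

{w, z}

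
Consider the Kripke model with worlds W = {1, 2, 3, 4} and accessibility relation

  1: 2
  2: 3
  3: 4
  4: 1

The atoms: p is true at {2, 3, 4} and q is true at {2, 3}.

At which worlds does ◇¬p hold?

1: successors {2}; ¬p there: 2:F. ✗
2: successors {3}; ¬p there: 3:F. ✗
3: successors {4}; ¬p there: 4:F. ✗
4: successors {1}; ¬p there: 1:T. ✓

{4}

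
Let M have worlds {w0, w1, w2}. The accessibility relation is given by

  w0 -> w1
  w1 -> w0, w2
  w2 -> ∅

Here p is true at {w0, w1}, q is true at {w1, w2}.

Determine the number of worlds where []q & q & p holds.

w0: []q is T, q & p is F. ✗
w1: []q is F, q & p is T. ✗
w2: []q is T, q & p is F. ✗
Satisfying worlds: ∅.

0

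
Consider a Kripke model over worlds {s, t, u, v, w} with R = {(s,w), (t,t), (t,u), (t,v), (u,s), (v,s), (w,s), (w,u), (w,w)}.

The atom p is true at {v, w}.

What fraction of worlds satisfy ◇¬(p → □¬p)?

2/5

s: successors {w}; ¬(p → □¬p) there: w:T. ✓
t: successors {t, u, v}; ¬(p → □¬p) there: t:F, u:F, v:F. ✗
u: successors {s}; ¬(p → □¬p) there: s:F. ✗
v: successors {s}; ¬(p → □¬p) there: s:F. ✗
w: successors {s, u, w}; ¬(p → □¬p) there: s:F, u:F, w:T. ✓
That's 2 of 5 worlds, so 2/5.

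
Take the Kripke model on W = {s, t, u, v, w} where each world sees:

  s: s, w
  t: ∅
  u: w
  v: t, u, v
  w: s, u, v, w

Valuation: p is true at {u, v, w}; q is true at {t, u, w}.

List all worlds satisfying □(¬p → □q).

s: successors {s, w}; ¬p → □q there: s:F, w:T. ✗
t: no successors, so □(¬p → □q) holds vacuously. ✓
u: successors {w}; ¬p → □q there: w:T. ✓
v: successors {t, u, v}; ¬p → □q there: t:T, u:T, v:T. ✓
w: successors {s, u, v, w}; ¬p → □q there: s:F, u:T, v:T, w:T. ✗

{t, u, v}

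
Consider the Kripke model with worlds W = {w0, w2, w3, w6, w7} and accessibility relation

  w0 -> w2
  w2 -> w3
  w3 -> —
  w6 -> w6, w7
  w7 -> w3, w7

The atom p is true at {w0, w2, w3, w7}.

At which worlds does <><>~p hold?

{w6}

w0: successors {w2}; <>~p there: w2:F. ✗
w2: successors {w3}; <>~p there: w3:F. ✗
w3: no successors, so <><>~p fails. ✗
w6: successors {w6, w7}; <>~p there: w6:T, w7:F. ✓
w7: successors {w3, w7}; <>~p there: w3:F, w7:F. ✗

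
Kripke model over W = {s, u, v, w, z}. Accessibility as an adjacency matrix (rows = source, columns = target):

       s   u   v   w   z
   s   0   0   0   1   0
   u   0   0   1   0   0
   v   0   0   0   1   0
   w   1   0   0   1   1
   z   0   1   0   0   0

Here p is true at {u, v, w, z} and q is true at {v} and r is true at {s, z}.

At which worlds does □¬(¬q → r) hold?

{s, v, z}

s: successors {w}; ¬(¬q → r) there: w:T. ✓
u: successors {v}; ¬(¬q → r) there: v:F. ✗
v: successors {w}; ¬(¬q → r) there: w:T. ✓
w: successors {s, w, z}; ¬(¬q → r) there: s:F, w:T, z:F. ✗
z: successors {u}; ¬(¬q → r) there: u:T. ✓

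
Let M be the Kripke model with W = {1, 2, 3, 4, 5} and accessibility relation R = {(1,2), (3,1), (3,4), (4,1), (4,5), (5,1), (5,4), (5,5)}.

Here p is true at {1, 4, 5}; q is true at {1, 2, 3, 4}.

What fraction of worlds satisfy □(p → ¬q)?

1: successors {2}; p → ¬q there: 2:T. ✓
2: no successors, so □(p → ¬q) holds vacuously. ✓
3: successors {1, 4}; p → ¬q there: 1:F, 4:F. ✗
4: successors {1, 5}; p → ¬q there: 1:F, 5:T. ✗
5: successors {1, 4, 5}; p → ¬q there: 1:F, 4:F, 5:T. ✗
That's 2 of 5 worlds, so 2/5.

2/5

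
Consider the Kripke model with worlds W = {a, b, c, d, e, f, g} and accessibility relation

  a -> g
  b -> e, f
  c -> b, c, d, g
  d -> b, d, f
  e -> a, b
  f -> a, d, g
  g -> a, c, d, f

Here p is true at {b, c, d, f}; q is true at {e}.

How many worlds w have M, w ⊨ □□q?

a: successors {g}; □q there: g:F. ✗
b: successors {e, f}; □q there: e:F, f:F. ✗
c: successors {b, c, d, g}; □q there: b:F, c:F, d:F, g:F. ✗
d: successors {b, d, f}; □q there: b:F, d:F, f:F. ✗
e: successors {a, b}; □q there: a:F, b:F. ✗
f: successors {a, d, g}; □q there: a:F, d:F, g:F. ✗
g: successors {a, c, d, f}; □q there: a:F, c:F, d:F, f:F. ✗
Satisfying worlds: ∅.

0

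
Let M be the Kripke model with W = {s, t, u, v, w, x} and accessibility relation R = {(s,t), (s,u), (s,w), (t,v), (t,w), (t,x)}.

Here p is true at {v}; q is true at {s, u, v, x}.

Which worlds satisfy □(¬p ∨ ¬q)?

{s, u, v, w, x}

s: successors {t, u, w}; ¬p ∨ ¬q there: t:T, u:T, w:T. ✓
t: successors {v, w, x}; ¬p ∨ ¬q there: v:F, w:T, x:T. ✗
u: no successors, so □(¬p ∨ ¬q) holds vacuously. ✓
v: no successors, so □(¬p ∨ ¬q) holds vacuously. ✓
w: no successors, so □(¬p ∨ ¬q) holds vacuously. ✓
x: no successors, so □(¬p ∨ ¬q) holds vacuously. ✓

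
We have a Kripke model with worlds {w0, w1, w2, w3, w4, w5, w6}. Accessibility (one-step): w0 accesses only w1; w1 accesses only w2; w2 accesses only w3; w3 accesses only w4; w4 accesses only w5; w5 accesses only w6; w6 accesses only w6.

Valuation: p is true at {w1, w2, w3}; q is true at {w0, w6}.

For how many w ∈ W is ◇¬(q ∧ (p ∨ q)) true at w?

5

w0: successors {w1}; ¬(q ∧ (p ∨ q)) there: w1:T. ✓
w1: successors {w2}; ¬(q ∧ (p ∨ q)) there: w2:T. ✓
w2: successors {w3}; ¬(q ∧ (p ∨ q)) there: w3:T. ✓
w3: successors {w4}; ¬(q ∧ (p ∨ q)) there: w4:T. ✓
w4: successors {w5}; ¬(q ∧ (p ∨ q)) there: w5:T. ✓
w5: successors {w6}; ¬(q ∧ (p ∨ q)) there: w6:F. ✗
w6: successors {w6}; ¬(q ∧ (p ∨ q)) there: w6:F. ✗
Satisfying worlds: {w0, w1, w2, w3, w4}.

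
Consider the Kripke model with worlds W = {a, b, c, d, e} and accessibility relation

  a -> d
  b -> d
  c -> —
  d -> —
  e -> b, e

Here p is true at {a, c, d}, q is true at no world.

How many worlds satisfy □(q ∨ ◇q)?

a: successors {d}; q ∨ ◇q there: d:F. ✗
b: successors {d}; q ∨ ◇q there: d:F. ✗
c: no successors, so □(q ∨ ◇q) holds vacuously. ✓
d: no successors, so □(q ∨ ◇q) holds vacuously. ✓
e: successors {b, e}; q ∨ ◇q there: b:F, e:F. ✗
Satisfying worlds: {c, d}.

2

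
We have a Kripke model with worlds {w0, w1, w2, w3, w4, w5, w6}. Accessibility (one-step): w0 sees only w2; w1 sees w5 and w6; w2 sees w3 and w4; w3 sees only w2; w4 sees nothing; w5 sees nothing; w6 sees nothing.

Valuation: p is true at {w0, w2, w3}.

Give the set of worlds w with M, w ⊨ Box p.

w0: successors {w2}; p there: w2:T. ✓
w1: successors {w5, w6}; p there: w5:F, w6:F. ✗
w2: successors {w3, w4}; p there: w3:T, w4:F. ✗
w3: successors {w2}; p there: w2:T. ✓
w4: no successors, so Box p holds vacuously. ✓
w5: no successors, so Box p holds vacuously. ✓
w6: no successors, so Box p holds vacuously. ✓

{w0, w3, w4, w5, w6}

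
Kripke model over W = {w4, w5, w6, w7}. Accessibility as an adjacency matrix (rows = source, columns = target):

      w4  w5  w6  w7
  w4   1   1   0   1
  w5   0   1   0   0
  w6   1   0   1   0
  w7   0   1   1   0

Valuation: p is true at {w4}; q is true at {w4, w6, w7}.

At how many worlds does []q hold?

w4: successors {w4, w5, w7}; q there: w4:T, w5:F, w7:T. ✗
w5: successors {w5}; q there: w5:F. ✗
w6: successors {w4, w6}; q there: w4:T, w6:T. ✓
w7: successors {w5, w6}; q there: w5:F, w6:T. ✗
Satisfying worlds: {w6}.

1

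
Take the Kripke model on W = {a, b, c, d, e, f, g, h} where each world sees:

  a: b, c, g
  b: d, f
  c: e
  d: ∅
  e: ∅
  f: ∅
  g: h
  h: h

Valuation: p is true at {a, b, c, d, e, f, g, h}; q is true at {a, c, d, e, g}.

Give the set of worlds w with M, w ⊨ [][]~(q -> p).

a: successors {b, c, g}; []~(q -> p) there: b:F, c:F, g:F. ✗
b: successors {d, f}; []~(q -> p) there: d:T, f:T. ✓
c: successors {e}; []~(q -> p) there: e:T. ✓
d: no successors, so [][]~(q -> p) holds vacuously. ✓
e: no successors, so [][]~(q -> p) holds vacuously. ✓
f: no successors, so [][]~(q -> p) holds vacuously. ✓
g: successors {h}; []~(q -> p) there: h:F. ✗
h: successors {h}; []~(q -> p) there: h:F. ✗

{b, c, d, e, f}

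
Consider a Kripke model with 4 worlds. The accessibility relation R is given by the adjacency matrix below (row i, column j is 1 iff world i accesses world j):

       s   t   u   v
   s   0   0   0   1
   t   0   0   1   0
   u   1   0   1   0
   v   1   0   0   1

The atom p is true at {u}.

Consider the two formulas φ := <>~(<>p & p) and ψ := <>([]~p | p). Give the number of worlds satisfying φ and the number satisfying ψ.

For <>~(<>p & p):
s: successors {v}; ~(<>p & p) there: v:T. ✓
t: successors {u}; ~(<>p & p) there: u:F. ✗
u: successors {s, u}; ~(<>p & p) there: s:T, u:F. ✓
v: successors {s, v}; ~(<>p & p) there: s:T, v:T. ✓
— 3 worlds.
For <>([]~p | p):
s: successors {v}; []~p | p there: v:T. ✓
t: successors {u}; []~p | p there: u:T. ✓
u: successors {s, u}; []~p | p there: s:T, u:T. ✓
v: successors {s, v}; []~p | p there: s:T, v:T. ✓
— 4 worlds.

3 and 4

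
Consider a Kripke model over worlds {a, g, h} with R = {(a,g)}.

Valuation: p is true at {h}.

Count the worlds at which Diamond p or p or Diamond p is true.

a: Diamond p is F, p or Diamond p is F. ✗
g: Diamond p is F, p or Diamond p is F. ✗
h: Diamond p is F, p or Diamond p is T. ✓
Satisfying worlds: {h}.

1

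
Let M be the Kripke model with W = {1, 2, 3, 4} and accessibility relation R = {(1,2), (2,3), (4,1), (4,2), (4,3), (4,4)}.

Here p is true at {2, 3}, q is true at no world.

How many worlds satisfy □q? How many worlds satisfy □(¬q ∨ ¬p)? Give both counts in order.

For □q:
1: successors {2}; q there: 2:F. ✗
2: successors {3}; q there: 3:F. ✗
3: no successors, so □q holds vacuously. ✓
4: successors {1, 2, 3, 4}; q there: 1:F, 2:F, 3:F, 4:F. ✗
— 1 world.
For □(¬q ∨ ¬p):
1: successors {2}; ¬q ∨ ¬p there: 2:T. ✓
2: successors {3}; ¬q ∨ ¬p there: 3:T. ✓
3: no successors, so □(¬q ∨ ¬p) holds vacuously. ✓
4: successors {1, 2, 3, 4}; ¬q ∨ ¬p there: 1:T, 2:T, 3:T, 4:T. ✓
— 4 worlds.

1 and 4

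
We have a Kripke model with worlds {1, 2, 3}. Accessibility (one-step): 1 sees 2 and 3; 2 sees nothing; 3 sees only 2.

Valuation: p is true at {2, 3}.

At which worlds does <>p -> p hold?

1: <>p is T, p is F. ✗
2: <>p is F, p is T. ✓
3: <>p is T, p is T. ✓

{2, 3}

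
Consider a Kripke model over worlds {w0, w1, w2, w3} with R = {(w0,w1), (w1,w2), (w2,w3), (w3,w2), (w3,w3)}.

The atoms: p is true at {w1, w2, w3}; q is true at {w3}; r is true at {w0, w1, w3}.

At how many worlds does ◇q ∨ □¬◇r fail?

1

w0: ◇q is F, □¬◇r is T. ✓
w1: ◇q is F, □¬◇r is F. ✗
w2: ◇q is T, □¬◇r is F. ✓
w3: ◇q is T, □¬◇r is F. ✓
Satisfying worlds: {w0, w2, w3}.
So ◇q ∨ □¬◇r fails at the other 1 world.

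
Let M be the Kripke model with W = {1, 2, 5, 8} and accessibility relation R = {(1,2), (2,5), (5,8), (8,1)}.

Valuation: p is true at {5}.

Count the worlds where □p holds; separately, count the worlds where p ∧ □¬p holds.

For □p:
1: successors {2}; p there: 2:F. ✗
2: successors {5}; p there: 5:T. ✓
5: successors {8}; p there: 8:F. ✗
8: successors {1}; p there: 1:F. ✗
— 1 world.
For p ∧ □¬p:
1: p is F, □¬p is T. ✗
2: p is F, □¬p is F. ✗
5: p is T, □¬p is T. ✓
8: p is F, □¬p is T. ✗
— 1 world.

1 and 1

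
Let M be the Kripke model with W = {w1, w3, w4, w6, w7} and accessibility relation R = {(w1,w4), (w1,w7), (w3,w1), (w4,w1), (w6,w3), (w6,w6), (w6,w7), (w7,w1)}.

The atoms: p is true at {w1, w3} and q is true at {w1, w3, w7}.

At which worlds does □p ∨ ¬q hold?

{w3, w4, w6, w7}

w1: □p is F, ¬q is F. ✗
w3: □p is T, ¬q is F. ✓
w4: □p is T, ¬q is T. ✓
w6: □p is F, ¬q is T. ✓
w7: □p is T, ¬q is F. ✓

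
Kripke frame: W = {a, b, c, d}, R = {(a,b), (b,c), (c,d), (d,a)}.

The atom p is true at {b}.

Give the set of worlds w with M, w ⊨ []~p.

a: successors {b}; ~p there: b:F. ✗
b: successors {c}; ~p there: c:T. ✓
c: successors {d}; ~p there: d:T. ✓
d: successors {a}; ~p there: a:T. ✓

{b, c, d}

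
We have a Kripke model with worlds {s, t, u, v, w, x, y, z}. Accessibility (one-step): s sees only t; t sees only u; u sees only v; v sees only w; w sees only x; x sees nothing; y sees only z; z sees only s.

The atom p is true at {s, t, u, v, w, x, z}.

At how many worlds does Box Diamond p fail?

s: successors {t}; Diamond p there: t:T. ✓
t: successors {u}; Diamond p there: u:T. ✓
u: successors {v}; Diamond p there: v:T. ✓
v: successors {w}; Diamond p there: w:T. ✓
w: successors {x}; Diamond p there: x:F. ✗
x: no successors, so Box Diamond p holds vacuously. ✓
y: successors {z}; Diamond p there: z:T. ✓
z: successors {s}; Diamond p there: s:T. ✓
Satisfying worlds: {s, t, u, v, x, y, z}.
So Box Diamond p fails at the other 1 world.

1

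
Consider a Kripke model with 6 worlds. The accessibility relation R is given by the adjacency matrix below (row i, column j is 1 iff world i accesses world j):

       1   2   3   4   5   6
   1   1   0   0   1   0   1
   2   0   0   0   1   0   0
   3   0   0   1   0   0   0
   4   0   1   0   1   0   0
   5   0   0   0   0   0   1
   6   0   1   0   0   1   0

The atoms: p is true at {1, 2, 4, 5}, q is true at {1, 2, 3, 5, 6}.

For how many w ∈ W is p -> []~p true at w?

1: p is T, []~p is F. ✗
2: p is T, []~p is F. ✗
3: p is F, []~p is T. ✓
4: p is T, []~p is F. ✗
5: p is T, []~p is T. ✓
6: p is F, []~p is F. ✓
Satisfying worlds: {3, 5, 6}.

3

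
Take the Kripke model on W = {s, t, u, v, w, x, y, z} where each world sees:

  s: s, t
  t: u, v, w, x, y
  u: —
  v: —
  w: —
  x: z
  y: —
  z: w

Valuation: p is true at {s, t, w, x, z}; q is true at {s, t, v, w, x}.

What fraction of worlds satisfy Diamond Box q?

s: successors {s, t}; Box q there: s:T, t:F. ✓
t: successors {u, v, w, x, y}; Box q there: u:T, v:T, w:T, x:F, y:T. ✓
u: no successors, so Diamond Box q fails. ✗
v: no successors, so Diamond Box q fails. ✗
w: no successors, so Diamond Box q fails. ✗
x: successors {z}; Box q there: z:T. ✓
y: no successors, so Diamond Box q fails. ✗
z: successors {w}; Box q there: w:T. ✓
That's 4 of 8 worlds, so 4/8 = 1/2.

1/2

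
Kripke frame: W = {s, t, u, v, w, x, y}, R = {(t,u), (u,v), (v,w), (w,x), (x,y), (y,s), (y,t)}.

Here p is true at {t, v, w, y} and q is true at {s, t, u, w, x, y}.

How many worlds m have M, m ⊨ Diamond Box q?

s: no successors, so Diamond Box q fails. ✗
t: successors {u}; Box q there: u:F. ✗
u: successors {v}; Box q there: v:T. ✓
v: successors {w}; Box q there: w:T. ✓
w: successors {x}; Box q there: x:T. ✓
x: successors {y}; Box q there: y:T. ✓
y: successors {s, t}; Box q there: s:T, t:T. ✓
Satisfying worlds: {u, v, w, x, y}.

5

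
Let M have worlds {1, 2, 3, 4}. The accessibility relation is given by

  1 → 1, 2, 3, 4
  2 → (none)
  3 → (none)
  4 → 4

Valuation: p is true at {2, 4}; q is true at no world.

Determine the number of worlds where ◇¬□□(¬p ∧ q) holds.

2

1: successors {1, 2, 3, 4}; ¬□□(¬p ∧ q) there: 1:T, 2:F, 3:F, 4:T. ✓
2: no successors, so ◇¬□□(¬p ∧ q) fails. ✗
3: no successors, so ◇¬□□(¬p ∧ q) fails. ✗
4: successors {4}; ¬□□(¬p ∧ q) there: 4:T. ✓
Satisfying worlds: {1, 4}.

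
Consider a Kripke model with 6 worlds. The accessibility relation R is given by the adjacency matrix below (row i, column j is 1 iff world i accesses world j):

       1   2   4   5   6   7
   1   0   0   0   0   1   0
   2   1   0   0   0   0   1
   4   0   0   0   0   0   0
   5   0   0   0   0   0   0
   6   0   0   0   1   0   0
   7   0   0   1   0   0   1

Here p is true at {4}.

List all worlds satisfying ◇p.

{7}

1: successors {6}; p there: 6:F. ✗
2: successors {1, 7}; p there: 1:F, 7:F. ✗
4: no successors, so ◇p fails. ✗
5: no successors, so ◇p fails. ✗
6: successors {5}; p there: 5:F. ✗
7: successors {4, 7}; p there: 4:T, 7:F. ✓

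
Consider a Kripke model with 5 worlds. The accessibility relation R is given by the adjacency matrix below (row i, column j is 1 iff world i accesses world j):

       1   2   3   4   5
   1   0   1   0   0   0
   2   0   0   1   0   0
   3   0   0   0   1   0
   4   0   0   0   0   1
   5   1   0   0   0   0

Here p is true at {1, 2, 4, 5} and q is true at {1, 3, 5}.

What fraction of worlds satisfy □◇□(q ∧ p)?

1: successors {2}; ◇□(q ∧ p) there: 2:F. ✗
2: successors {3}; ◇□(q ∧ p) there: 3:T. ✓
3: successors {4}; ◇□(q ∧ p) there: 4:T. ✓
4: successors {5}; ◇□(q ∧ p) there: 5:F. ✗
5: successors {1}; ◇□(q ∧ p) there: 1:F. ✗
That's 2 of 5 worlds, so 2/5.

2/5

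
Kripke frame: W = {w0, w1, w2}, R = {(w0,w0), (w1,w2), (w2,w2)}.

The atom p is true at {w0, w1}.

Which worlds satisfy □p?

w0: successors {w0}; p there: w0:T. ✓
w1: successors {w2}; p there: w2:F. ✗
w2: successors {w2}; p there: w2:F. ✗

{w0}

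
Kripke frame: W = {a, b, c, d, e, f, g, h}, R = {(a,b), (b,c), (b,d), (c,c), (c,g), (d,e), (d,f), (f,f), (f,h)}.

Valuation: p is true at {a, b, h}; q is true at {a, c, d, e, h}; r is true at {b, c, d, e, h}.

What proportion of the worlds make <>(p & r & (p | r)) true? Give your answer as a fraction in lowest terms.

1/4

a: successors {b}; p & r & (p | r) there: b:T. ✓
b: successors {c, d}; p & r & (p | r) there: c:F, d:F. ✗
c: successors {c, g}; p & r & (p | r) there: c:F, g:F. ✗
d: successors {e, f}; p & r & (p | r) there: e:F, f:F. ✗
e: no successors, so <>(p & r & (p | r)) fails. ✗
f: successors {f, h}; p & r & (p | r) there: f:F, h:T. ✓
g: no successors, so <>(p & r & (p | r)) fails. ✗
h: no successors, so <>(p & r & (p | r)) fails. ✗
That's 2 of 8 worlds, so 2/8 = 1/4.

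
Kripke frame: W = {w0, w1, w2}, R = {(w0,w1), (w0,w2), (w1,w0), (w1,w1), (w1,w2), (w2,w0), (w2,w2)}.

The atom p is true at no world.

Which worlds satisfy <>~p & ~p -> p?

w0: <>~p & ~p is T, p is F. ✗
w1: <>~p & ~p is T, p is F. ✗
w2: <>~p & ~p is T, p is F. ✗

∅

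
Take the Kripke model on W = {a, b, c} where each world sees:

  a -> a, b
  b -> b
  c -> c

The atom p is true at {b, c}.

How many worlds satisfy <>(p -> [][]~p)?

a: successors {a, b}; p -> [][]~p there: a:T, b:F. ✓
b: successors {b}; p -> [][]~p there: b:F. ✗
c: successors {c}; p -> [][]~p there: c:F. ✗
Satisfying worlds: {a}.

1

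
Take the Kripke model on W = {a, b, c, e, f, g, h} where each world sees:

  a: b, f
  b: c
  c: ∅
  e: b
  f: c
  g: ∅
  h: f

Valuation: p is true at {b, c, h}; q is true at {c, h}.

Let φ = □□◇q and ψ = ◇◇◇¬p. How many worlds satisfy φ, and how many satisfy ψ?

4 and 0

For □□◇q:
a: successors {b, f}; □◇q there: b:F, f:F. ✗
b: successors {c}; □◇q there: c:T. ✓
c: no successors, so □□◇q holds vacuously. ✓
e: successors {b}; □◇q there: b:F. ✗
f: successors {c}; □◇q there: c:T. ✓
g: no successors, so □□◇q holds vacuously. ✓
h: successors {f}; □◇q there: f:F. ✗
— 4 worlds.
For ◇◇◇¬p:
a: successors {b, f}; ◇◇¬p there: b:F, f:F. ✗
b: successors {c}; ◇◇¬p there: c:F. ✗
c: no successors, so ◇◇◇¬p fails. ✗
e: successors {b}; ◇◇¬p there: b:F. ✗
f: successors {c}; ◇◇¬p there: c:F. ✗
g: no successors, so ◇◇◇¬p fails. ✗
h: successors {f}; ◇◇¬p there: f:F. ✗
— 0 worlds.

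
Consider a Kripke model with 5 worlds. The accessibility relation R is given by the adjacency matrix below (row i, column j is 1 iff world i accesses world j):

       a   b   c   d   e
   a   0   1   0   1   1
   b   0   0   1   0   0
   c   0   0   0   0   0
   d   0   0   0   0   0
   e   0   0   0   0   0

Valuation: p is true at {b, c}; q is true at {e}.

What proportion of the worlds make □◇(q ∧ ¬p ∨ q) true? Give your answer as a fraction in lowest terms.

a: successors {b, d, e}; ◇(q ∧ ¬p ∨ q) there: b:F, d:F, e:F. ✗
b: successors {c}; ◇(q ∧ ¬p ∨ q) there: c:F. ✗
c: no successors, so □◇(q ∧ ¬p ∨ q) holds vacuously. ✓
d: no successors, so □◇(q ∧ ¬p ∨ q) holds vacuously. ✓
e: no successors, so □◇(q ∧ ¬p ∨ q) holds vacuously. ✓
That's 3 of 5 worlds, so 3/5.

3/5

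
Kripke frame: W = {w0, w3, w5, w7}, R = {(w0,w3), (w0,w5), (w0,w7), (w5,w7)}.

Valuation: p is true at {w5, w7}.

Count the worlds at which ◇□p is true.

w0: successors {w3, w5, w7}; □p there: w3:T, w5:T, w7:T. ✓
w3: no successors, so ◇□p fails. ✗
w5: successors {w7}; □p there: w7:T. ✓
w7: no successors, so ◇□p fails. ✗
Satisfying worlds: {w0, w5}.

2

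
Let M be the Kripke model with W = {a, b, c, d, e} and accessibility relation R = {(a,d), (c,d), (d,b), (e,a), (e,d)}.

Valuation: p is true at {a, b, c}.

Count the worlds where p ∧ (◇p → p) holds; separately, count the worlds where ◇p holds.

3 and 2

For p ∧ (◇p → p):
a: p is T, ◇p → p is T. ✓
b: p is T, ◇p → p is T. ✓
c: p is T, ◇p → p is T. ✓
d: p is F, ◇p → p is F. ✗
e: p is F, ◇p → p is F. ✗
— 3 worlds.
For ◇p:
a: successors {d}; p there: d:F. ✗
b: no successors, so ◇p fails. ✗
c: successors {d}; p there: d:F. ✗
d: successors {b}; p there: b:T. ✓
e: successors {a, d}; p there: a:T, d:F. ✓
— 2 worlds.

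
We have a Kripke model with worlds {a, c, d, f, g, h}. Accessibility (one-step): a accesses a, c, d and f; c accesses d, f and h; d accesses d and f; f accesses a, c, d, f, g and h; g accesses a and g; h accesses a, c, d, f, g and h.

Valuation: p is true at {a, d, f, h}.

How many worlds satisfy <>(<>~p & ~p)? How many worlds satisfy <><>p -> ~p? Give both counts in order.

For <>(<>~p & ~p):
a: successors {a, c, d, f}; <>~p & ~p there: a:F, c:F, d:F, f:F. ✗
c: successors {d, f, h}; <>~p & ~p there: d:F, f:F, h:F. ✗
d: successors {d, f}; <>~p & ~p there: d:F, f:F. ✗
f: successors {a, c, d, f, g, h}; <>~p & ~p there: a:F, c:F, d:F, f:F, g:T, h:F. ✓
g: successors {a, g}; <>~p & ~p there: a:F, g:T. ✓
h: successors {a, c, d, f, g, h}; <>~p & ~p there: a:F, c:F, d:F, f:F, g:T, h:F. ✓
— 3 worlds.
For <><>p -> ~p:
a: <><>p is T, ~p is F. ✗
c: <><>p is T, ~p is T. ✓
d: <><>p is T, ~p is F. ✗
f: <><>p is T, ~p is F. ✗
g: <><>p is T, ~p is T. ✓
h: <><>p is T, ~p is F. ✗
— 2 worlds.

3 and 2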